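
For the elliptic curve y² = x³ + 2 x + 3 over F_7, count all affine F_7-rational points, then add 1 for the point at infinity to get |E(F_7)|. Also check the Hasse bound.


Affine points = {(2, 1), (2, 6), (3, 1), (3, 6), (6, 0)}; affine count = 5; |E(F_7)| = 6.

Discriminant check: Δ ∝ 4a³ + 27b² = 4·2³ + 27·3² = 4·8 + 27·9 ≡ 2 (mod 7). Nonzero ⇒ E is nonsingular.
For each x ∈ F_7, compute rhs = x³ + 2·x + 3 mod 7, then count y ∈ F_7 with y² ≡ rhs.
  x = 0: rhs = 3, matching y values: none (0 points).
  x = 1: rhs = 6, matching y values: none (0 points).
  x = 2: rhs = 1, matching y values: 1, 6 (2 points).
  x = 3: rhs = 1, matching y values: 1, 6 (2 points).
  x = 4: rhs = 5, matching y values: none (0 points).
  x = 5: rhs = 5, matching y values: none (0 points).
  x = 6: rhs = 0, matching y values: 0 (1 points).
Total affine count: 5.
Full point count |E(F_7)| = 5 + 1 = 6.
Hasse bound: |6 − (7+1)| = |-2| = 2 ≤ 2√7 ≈ 5.2915 ✓.


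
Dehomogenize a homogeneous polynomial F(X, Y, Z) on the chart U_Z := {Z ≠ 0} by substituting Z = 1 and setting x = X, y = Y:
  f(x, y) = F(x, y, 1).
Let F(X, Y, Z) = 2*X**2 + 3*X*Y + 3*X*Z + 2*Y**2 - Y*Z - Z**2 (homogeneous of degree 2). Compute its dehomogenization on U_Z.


f(x, y) = 2*x**2 + 3*x*y + 3*x + 2*y**2 - y - 1

On U_Z we set Z = 1. Each monomial c·X^i·Y^j·Z^k in F becomes c·x^i·y^j·1^k = c·x^i·y^j.
Substituting Z = 1: F(X, Y, 1) = 2*x**2 + 3*x*y + 3*x + 2*y**2 - y - 1.
Note: deg(f) ≤ deg(F) = 2; strict inequality happens when F is divisible by Z (lost terms).


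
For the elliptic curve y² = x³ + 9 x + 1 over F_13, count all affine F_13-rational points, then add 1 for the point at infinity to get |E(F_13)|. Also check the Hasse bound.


Affine points = {(0, 1), (0, 12), (2, 1), (2, 12), (3, 4), (3, 9), (4, 6), (4, 7), (7, 2), (7, 11), (8, 0), (10, 5), (10, 8), (11, 1), (11, 12), (12, 2), (12, 11)}; affine count = 17; |E(F_13)| = 18.

Discriminant check: Δ ∝ 4a³ + 27b² = 4·9³ + 27·1² = 4·729 + 27·1 ≡ 5 (mod 13). Nonzero ⇒ E is nonsingular.
For each x ∈ F_13, compute rhs = x³ + 9·x + 1 mod 13, then count y ∈ F_13 with y² ≡ rhs.
  x = 0: rhs = 1, matching y values: 1, 12 (2 points).
  x = 1: rhs = 11, matching y values: none (0 points).
  x = 2: rhs = 1, matching y values: 1, 12 (2 points).
  x = 3: rhs = 3, matching y values: 4, 9 (2 points).
  x = 4: rhs = 10, matching y values: 6, 7 (2 points).
  x = 5: rhs = 2, matching y values: none (0 points).
  x = 6: rhs = 11, matching y values: none (0 points).
  x = 7: rhs = 4, matching y values: 2, 11 (2 points).
  x = 8: rhs = 0, matching y values: 0 (1 points).
  x = 9: rhs = 5, matching y values: none (0 points).
  x = 10: rhs = 12, matching y values: 5, 8 (2 points).
  x = 11: rhs = 1, matching y values: 1, 12 (2 points).
  x = 12: rhs = 4, matching y values: 2, 11 (2 points).
Total affine count: 17.
Full point count |E(F_13)| = 17 + 1 = 18.
Hasse bound: |18 − (13+1)| = |4| = 4 ≤ 2√13 ≈ 7.2111 ✓.


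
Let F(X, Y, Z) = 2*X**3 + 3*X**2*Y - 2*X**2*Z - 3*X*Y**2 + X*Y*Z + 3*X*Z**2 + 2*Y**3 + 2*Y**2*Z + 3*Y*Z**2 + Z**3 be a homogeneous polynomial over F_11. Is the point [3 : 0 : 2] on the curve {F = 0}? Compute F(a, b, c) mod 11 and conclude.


F(3,0,2) ≡ 7 (mod 11); P is NOT on the curve.

Evaluate F(3, 0, 2) term-by-term (mod 11).
  2*X**3 ↦ 2·27·1·1 = 54
  3*X**2*Y ↦ 3·9·0·1 = 0
  -2*X**2*Z ↦ -2·9·1·2 = -36
  -3*X*Y**2 ↦ -3·3·0·1 = 0
  X*Y*Z ↦ 1·3·0·2 = 0
  3*X*Z**2 ↦ 3·3·1·4 = 36
  2*Y**3 ↦ 2·1·0·1 = 0
  2*Y**2*Z ↦ 2·1·0·2 = 0
  3*Y*Z**2 ↦ 3·1·0·4 = 0
  Z**3 ↦ 1·1·1·8 = 8
Sum: F(3, 0, 2) = (54) + (0) + (-36) + (0) + (0) + (36) + (0) + (0) + (0) + (8) = 62.
Reducing mod 11: 62 ≡ 7 (mod 11).
Since F(a, b, c) ≡ 7 ≠ 0 (mod 11), P does NOT lie on the curve.


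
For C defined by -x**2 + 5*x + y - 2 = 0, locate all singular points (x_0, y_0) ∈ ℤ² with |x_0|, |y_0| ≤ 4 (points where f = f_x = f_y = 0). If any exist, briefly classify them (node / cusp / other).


No singular points in the scanned grid; C is smooth there.

Compute partial derivatives:
  f_x = 5 - 2*x.
  f_y = 1.
f_y = 1 is a nonzero constant, so f_y never vanishes: no point (x, y) can satisfy f = f_x = f_y = 0. In particular no (x, y) ∈ {−4, ..., 4}² is singular; the curve is smooth.


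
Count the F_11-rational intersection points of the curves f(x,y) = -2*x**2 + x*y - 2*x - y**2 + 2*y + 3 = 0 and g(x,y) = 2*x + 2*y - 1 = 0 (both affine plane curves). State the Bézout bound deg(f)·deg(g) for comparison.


Common zeros: {(1, 5), (8, 9)}; count = 2; Bézout bound = 2.

deg(f) = 2, deg(g) = 1, so Bézout bound = 2.
Scan x ∈ F_11. For each x, list the y ∈ F_11 with f(x, y) ≡ 0 and those with g(x, y) ≡ 0 (mod 11); the common zeros in that column are the intersection.
  x = 0: f ≡ 0 at y ∈ {3, 10}; g ≡ 0 at y ∈ {6}; common: ∅.
  x = 1: f ≡ 0 at y ∈ {5, 9}; g ≡ 0 at y ∈ {5}; common: {5}.
  x = 2: f ≡ 0 at y ∈ ∅; g ≡ 0 at y ∈ {4}; common: ∅.
  x = 3: f ≡ 0 at y ∈ ∅; g ≡ 0 at y ∈ {3}; common: ∅.
  x = 4: f ≡ 0 at y ∈ {7, 10}; g ≡ 0 at y ∈ {2}; common: ∅.
  x = 5: f ≡ 0 at y ∈ ∅; g ≡ 0 at y ∈ {1}; common: ∅.
  x = 6: f ≡ 0 at y ∈ {3, 5}; g ≡ 0 at y ∈ {0}; common: ∅.
  x = 7: f ≡ 0 at y ∈ ∅; g ≡ 0 at y ∈ {10}; common: ∅.
  x = 8: f ≡ 0 at y ∈ {1, 9}; g ≡ 0 at y ∈ {9}; common: {9}.
  x = 9: f ≡ 0 at y ∈ ∅; g ≡ 0 at y ∈ {8}; common: ∅.
  x = 10: f ≡ 0 at y ∈ ∅; g ≡ 0 at y ∈ {7}; common: ∅.
Collecting: common zeros = {(1, 5), (8, 9)}, so the count is 2.
Comparison with the Bézout bound: 2 ≤ 2 = deg(f)·deg(g), as expected for curves with no common component (the bound is attained).


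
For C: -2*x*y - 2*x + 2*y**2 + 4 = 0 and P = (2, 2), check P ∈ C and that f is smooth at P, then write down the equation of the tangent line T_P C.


Tangent line at P: -6*x + 4*y + 4 = 0.

Step 1: f(2, 2) = 0, so P lies on C.
Step 2: partial derivatives
  f_x(x, y) = -2*y - 2, f_y(x, y) = -2*x + 4*y.
  f_x(P) = -6, f_y(P) = 4 (gradient nonzero, so P is smooth).
Step 3: tangent line at P: -6·(x − 2) + 4·(y − 2) = 0.
Expanding: -6*x + 4*y + 4 = 0.


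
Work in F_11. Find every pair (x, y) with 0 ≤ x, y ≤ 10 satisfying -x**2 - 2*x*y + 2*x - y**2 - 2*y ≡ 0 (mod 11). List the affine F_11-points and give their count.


Affine F_11-points: {(0, 0), (0, 9), (1, 2), (1, 5), (2, 0), (2, 5), (6, 9), (6, 10), (8, 2), (9, 3), (9, 10)}; count = 11.

For each of the 121 pairs (x, y) ∈ F_11², evaluate f(x, y) mod 11. Record the zeros.
  x = 0: [0↦0, 1↦8, 2↦3, 3↦7, 4↦9, 5↦9, 6↦7, 7↦3, 8↦8, 9↦0, 10↦1]  zeros at y ∈ {0, 9}
  x = 1: [0↦1, 1↦7, 2↦0, 3↦2, 4↦2, 5↦0, 6↦7, 7↦1, 8↦4, 9↦5, 10↦4]  zeros at y ∈ {2, 5}
  x = 2: [0↦0, 1↦4, 2↦6, 3↦6, 4↦4, 5↦0, 6↦5, 7↦8, 8↦9, 9↦8, 10↦5]  zeros at y ∈ {0, 5}
  x = 3: [0↦8, 1↦10, 2↦10, 3↦8, 4↦4, 5↦9, 6↦1, 7↦2, 8↦1, 9↦9, 10↦4]  zeros at y ∈ ∅
  x = 4: [0↦3, 1↦3, 2↦1, 3↦8, 4↦2, 5↦5, 6↦6, 7↦5, 8↦2, 9↦8, 10↦1]  zeros at y ∈ ∅
  x = 5: [0↦7, 1↦5, 2↦1, 3↦6, 4↦9, 5↦10, 6↦9, 7↦6, 8↦1, 9↦5, 10↦7]  zeros at y ∈ ∅
  x = 6: [0↦9, 1↦5, 2↦10, 3↦2, 4↦3, 5↦2, 6↦10, 7↦5, 8↦9, 9↦0, 10↦0]  zeros at y ∈ {9, 10}
  x = 7: [0↦9, 1↦3, 2↦6, 3↦7, 4↦6, 5↦3, 6↦9, 7↦2, 8↦4, 9↦4, 10↦2]  zeros at y ∈ ∅
  x = 8: [0↦7, 1↦10, 2↦0, 3↦10, 4↦7, 5↦2, 6↦6, 7↦8, 8↦8, 9↦6, 10↦2]  zeros at y ∈ {2}
  x = 9: [0↦3, 1↦4, 2↦3, 3↦0, 4↦6, 5↦10, 6↦1, 7↦1, 8↦10, 9↦6, 10↦0]  zeros at y ∈ {3, 10}
  x = 10: [0↦8, 1↦7, 2↦4, 3↦10, 4↦3, 5↦5, 6↦5, 7↦3, 8↦10, 9↦4, 10↦7]  zeros at y ∈ ∅
Collecting zeros: affine points = {(0, 0), (0, 9), (1, 2), (1, 5), (2, 0), (2, 5), (6, 9), (6, 10), (8, 2), (9, 3), (9, 10)}.
Total count |C(F_11)_aff| = 11.


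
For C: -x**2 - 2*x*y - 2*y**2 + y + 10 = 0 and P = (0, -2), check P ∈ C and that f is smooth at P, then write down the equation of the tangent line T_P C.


Tangent line at P: 4*x + 9*y + 18 = 0.

Step 1: f(0, -2) = 0, so P lies on C.
Step 2: partial derivatives
  f_x(x, y) = -2*x - 2*y, f_y(x, y) = -2*x - 4*y + 1.
  f_x(P) = 4, f_y(P) = 9 (gradient nonzero, so P is smooth).
Step 3: tangent line at P: 4·(x − 0) + 9·(y − -2) = 0.
Expanding: 4*x + 9*y + 18 = 0.


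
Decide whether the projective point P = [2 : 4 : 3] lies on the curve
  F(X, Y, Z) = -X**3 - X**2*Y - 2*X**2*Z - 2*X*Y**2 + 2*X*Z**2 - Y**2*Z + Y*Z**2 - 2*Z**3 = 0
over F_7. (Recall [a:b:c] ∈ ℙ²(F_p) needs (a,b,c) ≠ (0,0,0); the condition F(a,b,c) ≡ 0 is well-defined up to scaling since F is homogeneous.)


F(2,4,3) ≡ 5 (mod 7); P is NOT on the curve.

Evaluate F(2, 4, 3) term-by-term (mod 7).
  -X**3 ↦ -1·8·1·1 = -8
  -X**2*Y ↦ -1·4·4·1 = -16
  -2*X**2*Z ↦ -2·4·1·3 = -24
  -2*X*Y**2 ↦ -2·2·16·1 = -64
  2*X*Z**2 ↦ 2·2·1·9 = 36
  -Y**2*Z ↦ -1·1·16·3 = -48
  Y*Z**2 ↦ 1·1·4·9 = 36
  -2*Z**3 ↦ -2·1·1·27 = -54
Sum: F(2, 4, 3) = (-8) + (-16) + (-24) + (-64) + (36) + (-48) + (36) + (-54) = -142.
Reducing mod 7: -142 ≡ 5 (mod 7).
Since F(a, b, c) ≡ 5 ≠ 0 (mod 7), P does NOT lie on the curve.


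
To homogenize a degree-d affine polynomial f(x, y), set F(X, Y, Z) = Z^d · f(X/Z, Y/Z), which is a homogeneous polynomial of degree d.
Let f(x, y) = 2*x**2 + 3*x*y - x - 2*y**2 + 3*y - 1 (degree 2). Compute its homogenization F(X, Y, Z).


F(X, Y, Z) = 2*X**2 + 3*X*Y - X*Z - 2*Y**2 + 3*Y*Z - Z**2

deg(f) = 2.
Substitute x = X/Z, y = Y/Z into f, then multiply by Z^2.
  monomial 2·x^2·y^0 ↦ 2·X^2·Y^0·Z^0.
  monomial 3·x^1·y^1 ↦ 3·X^1·Y^1·Z^0.
  monomial -1·x^1·y^0 ↦ -1·X^1·Y^0·Z^1.
  monomial -2·x^0·y^2 ↦ -2·X^0·Y^2·Z^0.
  monomial 3·x^0·y^1 ↦ 3·X^0·Y^1·Z^1.
  monomial -1·x^0·y^0 ↦ -1·X^0·Y^0·Z^2.
Collecting: F(X, Y, Z) = 2*X**2 + 3*X*Y - X*Z - 2*Y**2 + 3*Y*Z - Z**2.


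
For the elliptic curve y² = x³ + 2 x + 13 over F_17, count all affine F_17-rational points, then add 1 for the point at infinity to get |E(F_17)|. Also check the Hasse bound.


Affine points = {(0, 8), (0, 9), (1, 4), (1, 13), (2, 5), (2, 12), (4, 0), (7, 8), (7, 9), (10, 8), (10, 9), (13, 3), (13, 14), (15, 1), (15, 16)}; affine count = 15; |E(F_17)| = 16.

Discriminant check: Δ ∝ 4a³ + 27b² = 4·2³ + 27·13² = 4·8 + 27·169 ≡ 5 (mod 17). Nonzero ⇒ E is nonsingular.
For each x ∈ F_17, compute rhs = x³ + 2·x + 13 mod 17, then count y ∈ F_17 with y² ≡ rhs.
  x = 0: rhs = 13, matching y values: 8, 9 (2 points).
  x = 1: rhs = 16, matching y values: 4, 13 (2 points).
  x = 2: rhs = 8, matching y values: 5, 12 (2 points).
  x = 3: rhs = 12, matching y values: none (0 points).
  x = 4: rhs = 0, matching y values: 0 (1 points).
  x = 5: rhs = 12, matching y values: none (0 points).
  x = 6: rhs = 3, matching y values: none (0 points).
  x = 7: rhs = 13, matching y values: 8, 9 (2 points).
  x = 8: rhs = 14, matching y values: none (0 points).
  x = 9: rhs = 12, matching y values: none (0 points).
  x = 10: rhs = 13, matching y values: 8, 9 (2 points).
  x = 11: rhs = 6, matching y values: none (0 points).
  x = 12: rhs = 14, matching y values: none (0 points).
  x = 13: rhs = 9, matching y values: 3, 14 (2 points).
  x = 14: rhs = 14, matching y values: none (0 points).
  x = 15: rhs = 1, matching y values: 1, 16 (2 points).
  x = 16: rhs = 10, matching y values: none (0 points).
Total affine count: 15.
Full point count |E(F_17)| = 15 + 1 = 16.
Hasse bound: |16 − (17+1)| = |-2| = 2 ≤ 2√17 ≈ 8.2462 ✓.


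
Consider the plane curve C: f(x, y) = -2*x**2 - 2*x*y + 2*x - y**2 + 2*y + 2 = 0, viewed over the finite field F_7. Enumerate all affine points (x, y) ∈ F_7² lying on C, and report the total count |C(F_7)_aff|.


Affine F_7-points: {(1, 3), (1, 4), (3, 4), (3, 6), (4, 3), (4, 5), (6, 5), (6, 6)}; count = 8.

For each of the 49 pairs (x, y) ∈ F_7², evaluate f(x, y) mod 7. Record the zeros.
  x = 0: [0↦2, 1↦3, 2↦2, 3↦6, 4↦1, 5↦1, 6↦6]  zeros at y ∈ ∅
  x = 1: [0↦2, 1↦1, 2↦5, 3↦0, 4↦0, 5↦5, 6↦1]  zeros at y ∈ {3, 4}
  x = 2: [0↦5, 1↦2, 2↦4, 3↦4, 4↦2, 5↦5, 6↦6]  zeros at y ∈ ∅
  x = 3: [0↦4, 1↦6, 2↦6, 3↦4, 4↦0, 5↦1, 6↦0]  zeros at y ∈ {4, 6}
  x = 4: [0↦6, 1↦6, 2↦4, 3↦0, 4↦1, 5↦0, 6↦4]  zeros at y ∈ {3, 5}
  x = 5: [0↦4, 1↦2, 2↦5, 3↦6, 4↦5, 5↦2, 6↦4]  zeros at y ∈ ∅
  x = 6: [0↦5, 1↦1, 2↦2, 3↦1, 4↦5, 5↦0, 6↦0]  zeros at y ∈ {5, 6}
Collecting zeros: affine points = {(1, 3), (1, 4), (3, 4), (3, 6), (4, 3), (4, 5), (6, 5), (6, 6)}.
Total count |C(F_7)_aff| = 8.


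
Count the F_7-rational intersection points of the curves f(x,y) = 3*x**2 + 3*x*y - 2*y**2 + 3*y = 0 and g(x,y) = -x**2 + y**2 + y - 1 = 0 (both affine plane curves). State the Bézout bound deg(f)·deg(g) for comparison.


Common zeros: {(1, 1), (2, 3)}; count = 2; Bézout bound = 4.

deg(f) = 2, deg(g) = 2, so Bézout bound = 4.
Scan x ∈ F_7. For each x, list the y ∈ F_7 with f(x, y) ≡ 0 and those with g(x, y) ≡ 0 (mod 7); the common zeros in that column are the intersection.
  x = 0: f ≡ 0 at y ∈ {0, 5}; g ≡ 0 at y ∈ ∅; common: ∅.
  x = 1: f ≡ 0 at y ∈ {1, 2}; g ≡ 0 at y ∈ {1, 5}; common: {1}.
  x = 2: f ≡ 0 at y ∈ {3, 5}; g ≡ 0 at y ∈ {3}; common: {3}.
  x = 3: f ≡ 0 at y ∈ ∅; g ≡ 0 at y ∈ ∅; common: ∅.
  x = 4: f ≡ 0 at y ∈ {2}; g ≡ 0 at y ∈ ∅; common: ∅.
  x = 5: f ≡ 0 at y ∈ {1}; g ≡ 0 at y ∈ {3}; common: ∅.
  x = 6: f ≡ 0 at y ∈ ∅; g ≡ 0 at y ∈ {1, 5}; common: ∅.
Collecting: common zeros = {(1, 1), (2, 3)}, so the count is 2.
Comparison with the Bézout bound: 2 ≤ 4 = deg(f)·deg(g), as expected for curves with no common component (the affine F_7-count falls short of the bound because intersections may lie at infinity, over extension fields, or carry multiplicity).


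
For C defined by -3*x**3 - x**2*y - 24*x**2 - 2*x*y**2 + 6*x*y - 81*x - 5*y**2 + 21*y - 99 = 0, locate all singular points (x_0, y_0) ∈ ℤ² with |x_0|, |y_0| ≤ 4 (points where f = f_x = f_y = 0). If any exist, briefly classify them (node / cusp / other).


Singular points: {(-3, 3)}; classification: cusp.

Compute partial derivatives:
  f_x = -9*x**2 - 2*x*y - 48*x - 2*y**2 + 6*y - 81.
  f_y = -x**2 - 4*x*y + 6*x - 10*y + 21.
Scan x_0 ∈ {−4, ..., 4}. For each x_0, f_y(x_0, y) is a polynomial in y; find its integer roots y ∈ {−4, ..., 4}, then test f_x and f at those candidates.
  x = -4: f_y(-4, y) = 6*y - 19; no integer root y with |y| ≤ 4.
  x = -3: f_y(-3, y) = 2*y - 6; vanishes at y ∈ {3}. (-3, 3): f_x = 0, f = 0 — SINGULAR.
  x = -2: f_y(-2, y) = 5 - 2*y; no integer root y with |y| ≤ 4.
  x = -1: f_y(-1, y) = 14 - 6*y; no integer root y with |y| ≤ 4.
  x = 0: f_y(0, y) = 21 - 10*y; no integer root y with |y| ≤ 4.
  x = 1: f_y(1, y) = 26 - 14*y; no integer root y with |y| ≤ 4.
  x = 2: f_y(2, y) = 29 - 18*y; no integer root y with |y| ≤ 4.
  x = 3: f_y(3, y) = 30 - 22*y; no integer root y with |y| ≤ 4.
  x = 4: f_y(4, y) = 29 - 26*y; no integer root y with |y| ≤ 4.
Only singular point on the grid: (-3, 3).
Classify: substitute x = -3 + u, y = 3 + v and expand: f = -3*u**3 - u**2*v - 2*u*v**2 + v**2.
No constant or linear terms (consistent with a singular point). Quadratic part: v**2. Cubic part: -3*u**3 - u**2*v - 2*u*v**2.
The quadratic part v**2 is a perfect square, so there is a single (double) tangent line v = 0, i.e. y = 3. Restricting the cubic part to that line (v = 0) leaves -3*u**3 ≠ 0, so f is not divisible by v and the branch is v² ≈ 3*u**3 to lowest order — this is a cusp.
Classification: cusp.


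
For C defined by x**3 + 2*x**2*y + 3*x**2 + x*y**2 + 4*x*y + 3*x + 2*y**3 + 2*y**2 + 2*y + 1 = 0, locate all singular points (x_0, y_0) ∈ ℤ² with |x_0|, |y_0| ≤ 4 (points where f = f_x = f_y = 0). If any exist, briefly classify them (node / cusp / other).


Singular points: {(-1, 0)}; classification: cusp.

Compute partial derivatives:
  f_x = 3*x**2 + 4*x*y + 6*x + y**2 + 4*y + 3.
  f_y = 2*x**2 + 2*x*y + 4*x + 6*y**2 + 4*y + 2.
Scan x_0 ∈ {−4, ..., 4}. For each x_0, f_y(x_0, y) is a polynomial in y; find its integer roots y ∈ {−4, ..., 4}, then test f_x and f at those candidates.
  x = -4: f_y(-4, y) = 6*y**2 - 4*y + 18; no integer root y with |y| ≤ 4.
  x = -3: f_y(-3, y) = 6*y**2 - 2*y + 8; no integer root y with |y| ≤ 4.
  x = -2: f_y(-2, y) = 6*y**2 + 2; no integer root y with |y| ≤ 4.
  x = -1: f_y(-1, y) = 6*y**2 + 2*y; vanishes at y ∈ {0}. (-1, 0): f_x = 0, f = 0 — SINGULAR.
  x = 0: f_y(0, y) = 6*y**2 + 4*y + 2; no integer root y with |y| ≤ 4.
  x = 1: f_y(1, y) = 6*y**2 + 6*y + 8; no integer root y with |y| ≤ 4.
  x = 2: f_y(2, y) = 6*y**2 + 8*y + 18; no integer root y with |y| ≤ 4.
  x = 3: f_y(3, y) = 6*y**2 + 10*y + 32; no integer root y with |y| ≤ 4.
  x = 4: f_y(4, y) = 6*y**2 + 12*y + 50; no integer root y with |y| ≤ 4.
Only singular point on the grid: (-1, 0).
Classify: substitute x = -1 + u, y = 0 + v and expand: f = u**3 + 2*u**2*v + u*v**2 + 2*v**3 + v**2.
No constant or linear terms (consistent with a singular point). Quadratic part: v**2. Cubic part: u**3 + 2*u**2*v + u*v**2 + 2*v**3.
The quadratic part v**2 is a perfect square, so there is a single (double) tangent line v = 0, i.e. y = 0. Restricting the cubic part to that line (v = 0) leaves u**3 ≠ 0, so f is not divisible by v and the branch is v² ≈ -u**3 to lowest order — this is a cusp.
Classification: cusp.


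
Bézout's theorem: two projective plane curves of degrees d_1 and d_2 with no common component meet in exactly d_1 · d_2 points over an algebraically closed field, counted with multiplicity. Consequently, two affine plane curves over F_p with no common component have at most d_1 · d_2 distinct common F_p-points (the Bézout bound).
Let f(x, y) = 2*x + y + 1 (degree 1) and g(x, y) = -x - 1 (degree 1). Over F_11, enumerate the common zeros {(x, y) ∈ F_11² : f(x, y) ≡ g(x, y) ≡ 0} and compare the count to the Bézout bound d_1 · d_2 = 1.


Common zeros: {(10, 1)}; count = 1; Bézout bound = 1.

deg(f) = 1, deg(g) = 1, so Bézout bound = 1.
Scan x ∈ F_11. For each x, list the y ∈ F_11 with f(x, y) ≡ 0 and those with g(x, y) ≡ 0 (mod 11); the common zeros in that column are the intersection.
  x = 0: f ≡ 0 at y ∈ {10}; g ≡ 0 at y ∈ ∅; common: ∅.
  x = 1: f ≡ 0 at y ∈ {8}; g ≡ 0 at y ∈ ∅; common: ∅.
  x = 2: f ≡ 0 at y ∈ {6}; g ≡ 0 at y ∈ ∅; common: ∅.
  x = 3: f ≡ 0 at y ∈ {4}; g ≡ 0 at y ∈ ∅; common: ∅.
  x = 4: f ≡ 0 at y ∈ {2}; g ≡ 0 at y ∈ ∅; common: ∅.
  x = 5: f ≡ 0 at y ∈ {0}; g ≡ 0 at y ∈ ∅; common: ∅.
  x = 6: f ≡ 0 at y ∈ {9}; g ≡ 0 at y ∈ ∅; common: ∅.
  x = 7: f ≡ 0 at y ∈ {7}; g ≡ 0 at y ∈ ∅; common: ∅.
  x = 8: f ≡ 0 at y ∈ {5}; g ≡ 0 at y ∈ ∅; common: ∅.
  x = 9: f ≡ 0 at y ∈ {3}; g ≡ 0 at y ∈ ∅; common: ∅.
  x = 10: f ≡ 0 at y ∈ {1}; g ≡ 0 at y ∈ {0, 1, 2, 3, 4, 5, 6, 7, 8, 9, 10}; common: {1}.
Collecting: common zeros = {(10, 1)}, so the count is 1.
Comparison with the Bézout bound: 1 ≤ 1 = deg(f)·deg(g), as expected for curves with no common component (the bound is attained).


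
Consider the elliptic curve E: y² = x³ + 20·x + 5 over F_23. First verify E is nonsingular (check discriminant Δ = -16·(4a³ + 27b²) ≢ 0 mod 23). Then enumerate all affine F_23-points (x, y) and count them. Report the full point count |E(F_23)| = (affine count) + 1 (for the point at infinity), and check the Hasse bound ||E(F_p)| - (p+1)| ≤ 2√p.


Affine points = {(1, 7), (1, 16), (3, 0), (5, 0), (10, 3), (10, 20), (12, 8), (12, 15), (13, 1), (13, 22), (14, 4), (14, 19), (15, 0), (21, 7), (21, 16)}; affine count = 15; |E(F_23)| = 16.

Discriminant check: Δ ∝ 4a³ + 27b² = 4·20³ + 27·5² = 4·8000 + 27·25 ≡ 15 (mod 23). Nonzero ⇒ E is nonsingular.
For each x ∈ F_23, compute rhs = x³ + 20·x + 5 mod 23, then count y ∈ F_23 with y² ≡ rhs.
  x = 0: rhs = 5, matching y values: none (0 points).
  x = 1: rhs = 3, matching y values: 7, 16 (2 points).
  x = 2: rhs = 7, matching y values: none (0 points).
  x = 3: rhs = 0, matching y values: 0 (1 points).
  x = 4: rhs = 11, matching y values: none (0 points).
  x = 5: rhs = 0, matching y values: 0 (1 points).
  x = 6: rhs = 19, matching y values: none (0 points).
  x = 7: rhs = 5, matching y values: none (0 points).
  x = 8: rhs = 10, matching y values: none (0 points).
  x = 9: rhs = 17, matching y values: none (0 points).
  x = 10: rhs = 9, matching y values: 3, 20 (2 points).
  x = 11: rhs = 15, matching y values: none (0 points).
  x = 12: rhs = 18, matching y values: 8, 15 (2 points).
  x = 13: rhs = 1, matching y values: 1, 22 (2 points).
  x = 14: rhs = 16, matching y values: 4, 19 (2 points).
  x = 15: rhs = 0, matching y values: 0 (1 points).
  x = 16: rhs = 5, matching y values: none (0 points).
  x = 17: rhs = 14, matching y values: none (0 points).
  x = 18: rhs = 10, matching y values: none (0 points).
  x = 19: rhs = 22, matching y values: none (0 points).
  x = 20: rhs = 10, matching y values: none (0 points).
  x = 21: rhs = 3, matching y values: 7, 16 (2 points).
  x = 22: rhs = 7, matching y values: none (0 points).
Total affine count: 15.
Full point count |E(F_23)| = 15 + 1 = 16.
Hasse bound: |16 − (23+1)| = |-8| = 8 ≤ 2√23 ≈ 9.5917 ✓.


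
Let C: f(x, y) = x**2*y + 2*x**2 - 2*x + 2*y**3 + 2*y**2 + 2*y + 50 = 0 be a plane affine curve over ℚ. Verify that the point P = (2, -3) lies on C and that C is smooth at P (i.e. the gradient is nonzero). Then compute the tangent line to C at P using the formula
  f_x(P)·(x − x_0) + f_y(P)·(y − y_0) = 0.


Tangent line at P: -6*x + 48*y + 156 = 0.

Step 1: f(2, -3) = 0, so P lies on C.
Step 2: partial derivatives
  f_x(x, y) = 2*x*y + 4*x - 2, f_y(x, y) = x**2 + 6*y**2 + 4*y + 2.
  f_x(P) = -6, f_y(P) = 48 (gradient nonzero, so P is smooth).
Step 3: tangent line at P: -6·(x − 2) + 48·(y − -3) = 0.
Expanding: -6*x + 48*y + 156 = 0.


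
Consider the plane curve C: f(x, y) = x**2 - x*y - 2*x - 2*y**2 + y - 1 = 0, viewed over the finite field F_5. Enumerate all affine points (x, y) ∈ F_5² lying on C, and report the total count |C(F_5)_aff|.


Affine F_5-points: {(1, 2), (1, 3), (3, 2), (4, 3)}; count = 4.

For each of the 25 pairs (x, y) ∈ F_5², evaluate f(x, y) mod 5. Record the zeros.
  x = 0: [0↦4, 1↦3, 2↦3, 3↦4, 4↦1]  zeros at y ∈ ∅
  x = 1: [0↦3, 1↦1, 2↦0, 3↦0, 4↦1]  zeros at y ∈ {2, 3}
  x = 2: [0↦4, 1↦1, 2↦4, 3↦3, 4↦3]  zeros at y ∈ ∅
  x = 3: [0↦2, 1↦3, 2↦0, 3↦3, 4↦2]  zeros at y ∈ {2}
  x = 4: [0↦2, 1↦2, 2↦3, 3↦0, 4↦3]  zeros at y ∈ {3}
Collecting zeros: affine points = {(1, 2), (1, 3), (3, 2), (4, 3)}.
Total count |C(F_5)_aff| = 4.


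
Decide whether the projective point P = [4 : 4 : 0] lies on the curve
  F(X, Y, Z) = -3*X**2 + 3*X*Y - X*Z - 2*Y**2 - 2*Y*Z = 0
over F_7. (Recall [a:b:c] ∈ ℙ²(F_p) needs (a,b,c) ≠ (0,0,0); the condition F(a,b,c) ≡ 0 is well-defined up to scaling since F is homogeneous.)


F(4,4,0) ≡ 3 (mod 7); P is NOT on the curve.

Evaluate F(4, 4, 0) term-by-term (mod 7).
  -3*X**2 ↦ -3·16·1·1 = -48
  3*X*Y ↦ 3·4·4·1 = 48
  -X*Z ↦ -1·4·1·0 = 0
  -2*Y**2 ↦ -2·1·16·1 = -32
  -2*Y*Z ↦ -2·1·4·0 = 0
Sum: F(4, 4, 0) = (-48) + (48) + (0) + (-32) + (0) = -32.
Reducing mod 7: -32 ≡ 3 (mod 7).
Since F(a, b, c) ≡ 3 ≠ 0 (mod 7), P does NOT lie on the curve.


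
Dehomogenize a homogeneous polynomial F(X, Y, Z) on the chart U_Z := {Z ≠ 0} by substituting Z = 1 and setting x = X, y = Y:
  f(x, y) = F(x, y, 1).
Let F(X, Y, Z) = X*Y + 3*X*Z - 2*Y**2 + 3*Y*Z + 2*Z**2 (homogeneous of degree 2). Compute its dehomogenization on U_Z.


f(x, y) = x*y + 3*x - 2*y**2 + 3*y + 2

On U_Z we set Z = 1. Each monomial c·X^i·Y^j·Z^k in F becomes c·x^i·y^j·1^k = c·x^i·y^j.
Substituting Z = 1: F(X, Y, 1) = x*y + 3*x - 2*y**2 + 3*y + 2.
Note: deg(f) ≤ deg(F) = 2; strict inequality happens when F is divisible by Z (lost terms).


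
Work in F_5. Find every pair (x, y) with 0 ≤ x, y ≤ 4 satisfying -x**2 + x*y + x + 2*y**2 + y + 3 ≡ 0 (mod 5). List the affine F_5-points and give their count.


Affine F_5-points: {(1, 2), (2, 2), (2, 4), (3, 4)}; count = 4.

For each of the 25 pairs (x, y) ∈ F_5², evaluate f(x, y) mod 5. Record the zeros.
  x = 0: [0↦3, 1↦1, 2↦3, 3↦4, 4↦4]  zeros at y ∈ ∅
  x = 1: [0↦3, 1↦2, 2↦0, 3↦2, 4↦3]  zeros at y ∈ {2}
  x = 2: [0↦1, 1↦1, 2↦0, 3↦3, 4↦0]  zeros at y ∈ {2, 4}
  x = 3: [0↦2, 1↦3, 2↦3, 3↦2, 4↦0]  zeros at y ∈ {4}
  x = 4: [0↦1, 1↦3, 2↦4, 3↦4, 4↦3]  zeros at y ∈ ∅
Collecting zeros: affine points = {(1, 2), (2, 2), (2, 4), (3, 4)}.
Total count |C(F_5)_aff| = 4.


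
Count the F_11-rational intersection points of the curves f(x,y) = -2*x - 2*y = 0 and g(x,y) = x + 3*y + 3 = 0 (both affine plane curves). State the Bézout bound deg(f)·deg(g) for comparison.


Common zeros: {(7, 4)}; count = 1; Bézout bound = 1.

deg(f) = 1, deg(g) = 1, so Bézout bound = 1.
Scan x ∈ F_11. For each x, list the y ∈ F_11 with f(x, y) ≡ 0 and those with g(x, y) ≡ 0 (mod 11); the common zeros in that column are the intersection.
  x = 0: f ≡ 0 at y ∈ {0}; g ≡ 0 at y ∈ {10}; common: ∅.
  x = 1: f ≡ 0 at y ∈ {10}; g ≡ 0 at y ∈ {6}; common: ∅.
  x = 2: f ≡ 0 at y ∈ {9}; g ≡ 0 at y ∈ {2}; common: ∅.
  x = 3: f ≡ 0 at y ∈ {8}; g ≡ 0 at y ∈ {9}; common: ∅.
  x = 4: f ≡ 0 at y ∈ {7}; g ≡ 0 at y ∈ {5}; common: ∅.
  x = 5: f ≡ 0 at y ∈ {6}; g ≡ 0 at y ∈ {1}; common: ∅.
  x = 6: f ≡ 0 at y ∈ {5}; g ≡ 0 at y ∈ {8}; common: ∅.
  x = 7: f ≡ 0 at y ∈ {4}; g ≡ 0 at y ∈ {4}; common: {4}.
  x = 8: f ≡ 0 at y ∈ {3}; g ≡ 0 at y ∈ {0}; common: ∅.
  x = 9: f ≡ 0 at y ∈ {2}; g ≡ 0 at y ∈ {7}; common: ∅.
  x = 10: f ≡ 0 at y ∈ {1}; g ≡ 0 at y ∈ {3}; common: ∅.
Collecting: common zeros = {(7, 4)}, so the count is 1.
Comparison with the Bézout bound: 1 ≤ 1 = deg(f)·deg(g), as expected for curves with no common component (the bound is attained).


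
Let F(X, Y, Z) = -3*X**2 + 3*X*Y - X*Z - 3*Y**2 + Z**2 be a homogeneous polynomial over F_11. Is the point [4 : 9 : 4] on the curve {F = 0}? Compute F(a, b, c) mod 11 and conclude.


F(4,9,4) ≡ 4 (mod 11); P is NOT on the curve.

Evaluate F(4, 9, 4) term-by-term (mod 11).
  -3*X**2 ↦ -3·16·1·1 = -48
  3*X*Y ↦ 3·4·9·1 = 108
  -X*Z ↦ -1·4·1·4 = -16
  -3*Y**2 ↦ -3·1·81·1 = -243
  Z**2 ↦ 1·1·1·16 = 16
Sum: F(4, 9, 4) = (-48) + (108) + (-16) + (-243) + (16) = -183.
Reducing mod 11: -183 ≡ 4 (mod 11).
Since F(a, b, c) ≡ 4 ≠ 0 (mod 11), P does NOT lie on the curve.


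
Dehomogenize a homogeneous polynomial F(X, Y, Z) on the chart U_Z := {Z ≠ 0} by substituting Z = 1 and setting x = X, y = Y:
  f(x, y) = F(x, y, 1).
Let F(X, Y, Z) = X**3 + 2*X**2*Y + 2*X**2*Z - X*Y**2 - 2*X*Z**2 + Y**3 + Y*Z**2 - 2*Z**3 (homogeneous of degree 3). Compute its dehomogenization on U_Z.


f(x, y) = x**3 + 2*x**2*y + 2*x**2 - x*y**2 - 2*x + y**3 + y - 2

On U_Z we set Z = 1. Each monomial c·X^i·Y^j·Z^k in F becomes c·x^i·y^j·1^k = c·x^i·y^j.
Substituting Z = 1: F(X, Y, 1) = x**3 + 2*x**2*y + 2*x**2 - x*y**2 - 2*x + y**3 + y - 2.
Note: deg(f) ≤ deg(F) = 3; strict inequality happens when F is divisible by Z (lost terms).


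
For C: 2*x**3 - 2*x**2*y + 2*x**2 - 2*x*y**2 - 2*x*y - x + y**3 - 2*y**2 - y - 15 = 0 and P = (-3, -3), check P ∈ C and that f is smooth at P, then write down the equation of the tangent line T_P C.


Tangent line at P: -7*x - 10*y - 51 = 0.

Step 1: f(-3, -3) = 0, so P lies on C.
Step 2: partial derivatives
  f_x(x, y) = 6*x**2 - 4*x*y + 4*x - 2*y**2 - 2*y - 1, f_y(x, y) = -2*x**2 - 4*x*y - 2*x + 3*y**2 - 4*y - 1.
  f_x(P) = -7, f_y(P) = -10 (gradient nonzero, so P is smooth).
Step 3: tangent line at P: -7·(x − -3) + -10·(y − -3) = 0.
Expanding: -7*x - 10*y - 51 = 0.


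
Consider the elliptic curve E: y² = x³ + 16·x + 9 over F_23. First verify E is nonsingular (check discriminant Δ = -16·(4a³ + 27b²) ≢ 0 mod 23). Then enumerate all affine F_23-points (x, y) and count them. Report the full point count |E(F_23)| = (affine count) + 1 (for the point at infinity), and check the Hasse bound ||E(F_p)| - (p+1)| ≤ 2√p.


Affine points = {(0, 3), (0, 20), (1, 7), (1, 16), (2, 7), (2, 16), (7, 2), (7, 21), (9, 10), (9, 13), (15, 6), (15, 17), (20, 7), (20, 16)}; affine count = 14; |E(F_23)| = 15.

Discriminant check: Δ ∝ 4a³ + 27b² = 4·16³ + 27·9² = 4·4096 + 27·81 ≡ 10 (mod 23). Nonzero ⇒ E is nonsingular.
For each x ∈ F_23, compute rhs = x³ + 16·x + 9 mod 23, then count y ∈ F_23 with y² ≡ rhs.
  x = 0: rhs = 9, matching y values: 3, 20 (2 points).
  x = 1: rhs = 3, matching y values: 7, 16 (2 points).
  x = 2: rhs = 3, matching y values: 7, 16 (2 points).
  x = 3: rhs = 15, matching y values: none (0 points).
  x = 4: rhs = 22, matching y values: none (0 points).
  x = 5: rhs = 7, matching y values: none (0 points).
  x = 6: rhs = 22, matching y values: none (0 points).
  x = 7: rhs = 4, matching y values: 2, 21 (2 points).
  x = 8: rhs = 5, matching y values: none (0 points).
  x = 9: rhs = 8, matching y values: 10, 13 (2 points).
  x = 10: rhs = 19, matching y values: none (0 points).
  x = 11: rhs = 21, matching y values: none (0 points).
  x = 12: rhs = 20, matching y values: none (0 points).
  x = 13: rhs = 22, matching y values: none (0 points).
  x = 14: rhs = 10, matching y values: none (0 points).
  x = 15: rhs = 13, matching y values: 6, 17 (2 points).
  x = 16: rhs = 14, matching y values: none (0 points).
  x = 17: rhs = 19, matching y values: none (0 points).
  x = 18: rhs = 11, matching y values: none (0 points).
  x = 19: rhs = 19, matching y values: none (0 points).
  x = 20: rhs = 3, matching y values: 7, 16 (2 points).
  x = 21: rhs = 15, matching y values: none (0 points).
  x = 22: rhs = 15, matching y values: none (0 points).
Total affine count: 14.
Full point count |E(F_23)| = 14 + 1 = 15.
Hasse bound: |15 − (23+1)| = |-9| = 9 ≤ 2√23 ≈ 9.5917 ✓.


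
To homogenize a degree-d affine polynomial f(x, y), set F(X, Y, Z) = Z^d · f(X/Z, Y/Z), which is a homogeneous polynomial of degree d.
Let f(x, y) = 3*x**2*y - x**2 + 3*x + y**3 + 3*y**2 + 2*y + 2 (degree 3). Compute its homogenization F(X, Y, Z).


F(X, Y, Z) = 3*X**2*Y - X**2*Z + 3*X*Z**2 + Y**3 + 3*Y**2*Z + 2*Y*Z**2 + 2*Z**3

deg(f) = 3.
Substitute x = X/Z, y = Y/Z into f, then multiply by Z^3.
  monomial 3·x^2·y^1 ↦ 3·X^2·Y^1·Z^0.
  monomial -1·x^2·y^0 ↦ -1·X^2·Y^0·Z^1.
  monomial 3·x^1·y^0 ↦ 3·X^1·Y^0·Z^2.
  monomial 1·x^0·y^3 ↦ 1·X^0·Y^3·Z^0.
  monomial 3·x^0·y^2 ↦ 3·X^0·Y^2·Z^1.
  monomial 2·x^0·y^1 ↦ 2·X^0·Y^1·Z^2.
  monomial 2·x^0·y^0 ↦ 2·X^0·Y^0·Z^3.
Collecting: F(X, Y, Z) = 3*X**2*Y - X**2*Z + 3*X*Z**2 + Y**3 + 3*Y**2*Z + 2*Y*Z**2 + 2*Z**3.


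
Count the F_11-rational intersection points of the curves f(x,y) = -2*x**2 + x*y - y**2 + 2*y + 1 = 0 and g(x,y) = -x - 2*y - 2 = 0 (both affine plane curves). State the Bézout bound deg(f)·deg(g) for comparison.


Common zeros: {(3, 3)}; count = 1; Bézout bound = 2.

deg(f) = 2, deg(g) = 1, so Bézout bound = 2.
Scan x ∈ F_11. For each x, list the y ∈ F_11 with f(x, y) ≡ 0 and those with g(x, y) ≡ 0 (mod 11); the common zeros in that column are the intersection.
  x = 0: f ≡ 0 at y ∈ ∅; g ≡ 0 at y ∈ {10}; common: ∅.
  x = 1: f ≡ 0 at y ∈ {5, 9}; g ≡ 0 at y ∈ {4}; common: ∅.
  x = 2: f ≡ 0 at y ∈ ∅; g ≡ 0 at y ∈ {9}; common: ∅.
  x = 3: f ≡ 0 at y ∈ {2, 3}; g ≡ 0 at y ∈ {3}; common: {3}.
  x = 4: f ≡ 0 at y ∈ {3}; g ≡ 0 at y ∈ {8}; common: ∅.
  x = 5: f ≡ 0 at y ∈ ∅; g ≡ 0 at y ∈ {2}; common: ∅.
  x = 6: f ≡ 0 at y ∈ {4}; g ≡ 0 at y ∈ {7}; common: ∅.
  x = 7: f ≡ 0 at y ∈ {4, 5}; g ≡ 0 at y ∈ {1}; common: ∅.
  x = 8: f ≡ 0 at y ∈ ∅; g ≡ 0 at y ∈ {6}; common: ∅.
  x = 9: f ≡ 0 at y ∈ {2, 9}; g ≡ 0 at y ∈ {0}; common: ∅.
  x = 10: f ≡ 0 at y ∈ ∅; g ≡ 0 at y ∈ {5}; common: ∅.
Collecting: common zeros = {(3, 3)}, so the count is 1.
Comparison with the Bézout bound: 1 ≤ 2 = deg(f)·deg(g), as expected for curves with no common component (the affine F_11-count falls short of the bound because intersections may lie at infinity, over extension fields, or carry multiplicity).


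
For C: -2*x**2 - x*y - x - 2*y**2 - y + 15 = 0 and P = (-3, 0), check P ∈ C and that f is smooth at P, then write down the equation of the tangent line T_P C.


Tangent line at P: 11*x + 2*y + 33 = 0.

Step 1: f(-3, 0) = 0, so P lies on C.
Step 2: partial derivatives
  f_x(x, y) = -4*x - y - 1, f_y(x, y) = -x - 4*y - 1.
  f_x(P) = 11, f_y(P) = 2 (gradient nonzero, so P is smooth).
Step 3: tangent line at P: 11·(x − -3) + 2·(y − 0) = 0.
Expanding: 11*x + 2*y + 33 = 0.


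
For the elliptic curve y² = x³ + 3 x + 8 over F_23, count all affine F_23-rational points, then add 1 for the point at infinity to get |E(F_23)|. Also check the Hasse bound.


Affine points = {(0, 10), (0, 13), (1, 9), (1, 14), (6, 9), (6, 14), (7, 2), (7, 21), (10, 7), (10, 16), (12, 1), (12, 22), (13, 6), (13, 17), (15, 1), (15, 22), (16, 9), (16, 14), (17, 2), (17, 21), (18, 11), (18, 12), (19, 1), (19, 22), (20, 8), (20, 15), (22, 2), (22, 21)}; affine count = 28; |E(F_23)| = 29.

Discriminant check: Δ ∝ 4a³ + 27b² = 4·3³ + 27·8² = 4·27 + 27·64 ≡ 19 (mod 23). Nonzero ⇒ E is nonsingular.
For each x ∈ F_23, compute rhs = x³ + 3·x + 8 mod 23, then count y ∈ F_23 with y² ≡ rhs.
  x = 0: rhs = 8, matching y values: 10, 13 (2 points).
  x = 1: rhs = 12, matching y values: 9, 14 (2 points).
  x = 2: rhs = 22, matching y values: none (0 points).
  x = 3: rhs = 21, matching y values: none (0 points).
  x = 4: rhs = 15, matching y values: none (0 points).
  x = 5: rhs = 10, matching y values: none (0 points).
  x = 6: rhs = 12, matching y values: 9, 14 (2 points).
  x = 7: rhs = 4, matching y values: 2, 21 (2 points).
  x = 8: rhs = 15, matching y values: none (0 points).
  x = 9: rhs = 5, matching y values: none (0 points).
  x = 10: rhs = 3, matching y values: 7, 16 (2 points).
  x = 11: rhs = 15, matching y values: none (0 points).
  x = 12: rhs = 1, matching y values: 1, 22 (2 points).
  x = 13: rhs = 13, matching y values: 6, 17 (2 points).
  x = 14: rhs = 11, matching y values: none (0 points).
  x = 15: rhs = 1, matching y values: 1, 22 (2 points).
  x = 16: rhs = 12, matching y values: 9, 14 (2 points).
  x = 17: rhs = 4, matching y values: 2, 21 (2 points).
  x = 18: rhs = 6, matching y values: 11, 12 (2 points).
  x = 19: rhs = 1, matching y values: 1, 22 (2 points).
  x = 20: rhs = 18, matching y values: 8, 15 (2 points).
  x = 21: rhs = 17, matching y values: none (0 points).
  x = 22: rhs = 4, matching y values: 2, 21 (2 points).
Total affine count: 28.
Full point count |E(F_23)| = 28 + 1 = 29.
Hasse bound: |29 − (23+1)| = |5| = 5 ≤ 2√23 ≈ 9.5917 ✓.


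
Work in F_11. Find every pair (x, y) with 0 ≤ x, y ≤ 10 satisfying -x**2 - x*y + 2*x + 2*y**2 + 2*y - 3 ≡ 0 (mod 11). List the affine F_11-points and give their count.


Affine F_11-points: {(3, 2), (3, 4), (4, 0), (4, 1), (6, 4), (6, 9), (8, 1), (8, 2), (9, 0), (9, 9)}; count = 10.

For each of the 121 pairs (x, y) ∈ F_11², evaluate f(x, y) mod 11. Record the zeros.
  x = 0: [0↦8, 1↦1, 2↦9, 3↦10, 4↦4, 5↦2, 6↦4, 7↦10, 8↦9, 9↦1, 10↦8]  zeros at y ∈ ∅
  x = 1: [0↦9, 1↦1, 2↦8, 3↦8, 4↦1, 5↦9, 6↦10, 7↦4, 8↦2, 9↦4, 10↦10]  zeros at y ∈ ∅
  x = 2: [0↦8, 1↦10, 2↦5, 3↦4, 4↦7, 5↦3, 6↦3, 7↦7, 8↦4, 9↦5, 10↦10]  zeros at y ∈ ∅
  x = 3: [0↦5, 1↦6, 2↦0, 3↦9, 4↦0, 5↦6, 6↦5, 7↦8, 8↦4, 9↦4, 10↦8]  zeros at y ∈ {2, 4}
  x = 4: [0↦0, 1↦0, 2↦4, 3↦1, 4↦2, 5↦7, 6↦5, 7↦7, 8↦2, 9↦1, 10↦4]  zeros at y ∈ {0, 1}
  x = 5: [0↦4, 1↦3, 2↦6, 3↦2, 4↦2, 5↦6, 6↦3, 7↦4, 8↦9, 9↦7, 10↦9]  zeros at y ∈ ∅
  x = 6: [0↦6, 1↦4, 2↦6, 3↦1, 4↦0, 5↦3, 6↦10, 7↦10, 8↦3, 9↦0, 10↦1]  zeros at y ∈ {4, 9}
  x = 7: [0↦6, 1↦3, 2↦4, 3↦9, 4↦7, 5↦9, 6↦4, 7↦3, 8↦6, 9↦2, 10↦2]  zeros at y ∈ ∅
  x = 8: [0↦4, 1↦0, 2↦0, 3↦4, 4↦1, 5↦2, 6↦7, 7↦5, 8↦7, 9↦2, 10↦1]  zeros at y ∈ {1, 2}
  x = 9: [0↦0, 1↦6, 2↦5, 3↦8, 4↦4, 5↦4, 6↦8, 7↦5, 8↦6, 9↦0, 10↦9]  zeros at y ∈ {0, 9}
  x = 10: [0↦5, 1↦10, 2↦8, 3↦10, 4↦5, 5↦4, 6↦7, 7↦3, 8↦3, 9↦7, 10↦4]  zeros at y ∈ ∅
Collecting zeros: affine points = {(3, 2), (3, 4), (4, 0), (4, 1), (6, 4), (6, 9), (8, 1), (8, 2), (9, 0), (9, 9)}.
Total count |C(F_11)_aff| = 10.


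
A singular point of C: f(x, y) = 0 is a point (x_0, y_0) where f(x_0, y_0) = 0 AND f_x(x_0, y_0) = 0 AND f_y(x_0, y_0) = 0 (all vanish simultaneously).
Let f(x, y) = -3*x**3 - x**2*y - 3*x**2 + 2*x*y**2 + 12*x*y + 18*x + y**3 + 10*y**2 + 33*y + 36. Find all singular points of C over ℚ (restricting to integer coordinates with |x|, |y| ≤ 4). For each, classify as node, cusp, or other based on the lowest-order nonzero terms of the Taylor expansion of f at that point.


Singular points: {(0, -3)}; classification: cusp.

Compute partial derivatives:
  f_x = -9*x**2 - 2*x*y - 6*x + 2*y**2 + 12*y + 18.
  f_y = -x**2 + 4*x*y + 12*x + 3*y**2 + 20*y + 33.
Scan x_0 ∈ {−4, ..., 4}. For each x_0, f_y(x_0, y) is a polynomial in y; find its integer roots y ∈ {−4, ..., 4}, then test f_x and f at those candidates.
  x = -4: f_y(-4, y) = 3*y**2 + 4*y - 31; no integer root y with |y| ≤ 4.
  x = -3: f_y(-3, y) = 3*y**2 + 8*y - 12; no integer root y with |y| ≤ 4.
  x = -2: f_y(-2, y) = 3*y**2 + 12*y + 5; no integer root y with |y| ≤ 4.
  x = -1: f_y(-1, y) = 3*y**2 + 16*y + 20; vanishes at y ∈ {-2}. (-1, -2): f_x = -5 ≠ 0.
  x = 0: f_y(0, y) = 3*y**2 + 20*y + 33; vanishes at y ∈ {-3}. (0, -3): f_x = 0, f = 0 — SINGULAR.
  x = 1: f_y(1, y) = 3*y**2 + 24*y + 44; no integer root y with |y| ≤ 4.
  x = 2: f_y(2, y) = 3*y**2 + 28*y + 53; no integer root y with |y| ≤ 4.
  x = 3: f_y(3, y) = 3*y**2 + 32*y + 60; no integer root y with |y| ≤ 4.
  x = 4: f_y(4, y) = 3*y**2 + 36*y + 65; no integer root y with |y| ≤ 4.
Only singular point on the grid: (0, -3).
Classify: substitute x = 0 + u, y = -3 + v and expand: f = -3*u**3 - u**2*v + 2*u*v**2 + v**3 + v**2.
No constant or linear terms (consistent with a singular point). Quadratic part: v**2. Cubic part: -3*u**3 - u**2*v + 2*u*v**2 + v**3.
The quadratic part v**2 is a perfect square, so there is a single (double) tangent line v = 0, i.e. y = -3. Restricting the cubic part to that line (v = 0) leaves -3*u**3 ≠ 0, so f is not divisible by v and the branch is v² ≈ 3*u**3 to lowest order — this is a cusp.
Classification: cusp.


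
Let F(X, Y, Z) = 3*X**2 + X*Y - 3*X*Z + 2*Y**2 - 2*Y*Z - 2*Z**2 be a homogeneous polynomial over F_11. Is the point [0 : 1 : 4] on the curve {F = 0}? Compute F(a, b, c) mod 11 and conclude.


F(0,1,4) ≡ 6 (mod 11); P is NOT on the curve.

Evaluate F(0, 1, 4) term-by-term (mod 11).
  3*X**2 ↦ 3·0·1·1 = 0
  X*Y ↦ 1·0·1·1 = 0
  -3*X*Z ↦ -3·0·1·4 = 0
  2*Y**2 ↦ 2·1·1·1 = 2
  -2*Y*Z ↦ -2·1·1·4 = -8
  -2*Z**2 ↦ -2·1·1·16 = -32
Sum: F(0, 1, 4) = (0) + (0) + (0) + (2) + (-8) + (-32) = -38.
Reducing mod 11: -38 ≡ 6 (mod 11).
Since F(a, b, c) ≡ 6 ≠ 0 (mod 11), P does NOT lie on the curve.


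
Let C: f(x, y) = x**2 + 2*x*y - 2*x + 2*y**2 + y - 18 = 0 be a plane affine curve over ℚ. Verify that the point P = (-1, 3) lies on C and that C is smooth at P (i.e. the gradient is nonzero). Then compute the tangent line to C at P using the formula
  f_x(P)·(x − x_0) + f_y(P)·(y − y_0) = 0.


Tangent line at P: 2*x + 11*y - 31 = 0.

Step 1: f(-1, 3) = 0, so P lies on C.
Step 2: partial derivatives
  f_x(x, y) = 2*x + 2*y - 2, f_y(x, y) = 2*x + 4*y + 1.
  f_x(P) = 2, f_y(P) = 11 (gradient nonzero, so P is smooth).
Step 3: tangent line at P: 2·(x − -1) + 11·(y − 3) = 0.
Expanding: 2*x + 11*y - 31 = 0.
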